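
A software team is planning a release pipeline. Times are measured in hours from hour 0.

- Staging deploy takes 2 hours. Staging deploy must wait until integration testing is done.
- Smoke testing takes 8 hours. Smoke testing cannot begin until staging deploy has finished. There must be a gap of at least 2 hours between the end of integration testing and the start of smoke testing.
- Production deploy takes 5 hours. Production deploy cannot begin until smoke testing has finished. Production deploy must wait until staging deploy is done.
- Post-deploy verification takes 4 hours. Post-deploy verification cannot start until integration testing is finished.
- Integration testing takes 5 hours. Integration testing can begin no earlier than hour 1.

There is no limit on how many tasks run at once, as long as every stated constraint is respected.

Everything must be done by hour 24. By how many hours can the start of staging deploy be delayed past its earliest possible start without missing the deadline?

After its own release at hour 1, integration testing can start at hour 1 and finishes at hour 6.
Staging deploy waits on integration testing (finishes hour 6), so it starts at hour 6 and finishes at 6 + 2 = hour 8.

Working backward from the deadline:
Nothing follows production deploy; the deadline of hour 24 is its only limit. It must start by 24 − 5 = hour 19.
Smoke testing must finish before production deploy (must start by hour 19). With an 8-hour duration, smoke testing must start by 19 − 8 = hour 11.
Staging deploy must finish in time for smoke testing (must start by hour 11); production deploy (must start by hour 19). The tightest is hour 11, so staging deploy must start by 11 − 2 = hour 9.
So staging deploy can start as early as hour 6 and as late as hour 9, giving 9 − 6 = 3 hours of slack.

3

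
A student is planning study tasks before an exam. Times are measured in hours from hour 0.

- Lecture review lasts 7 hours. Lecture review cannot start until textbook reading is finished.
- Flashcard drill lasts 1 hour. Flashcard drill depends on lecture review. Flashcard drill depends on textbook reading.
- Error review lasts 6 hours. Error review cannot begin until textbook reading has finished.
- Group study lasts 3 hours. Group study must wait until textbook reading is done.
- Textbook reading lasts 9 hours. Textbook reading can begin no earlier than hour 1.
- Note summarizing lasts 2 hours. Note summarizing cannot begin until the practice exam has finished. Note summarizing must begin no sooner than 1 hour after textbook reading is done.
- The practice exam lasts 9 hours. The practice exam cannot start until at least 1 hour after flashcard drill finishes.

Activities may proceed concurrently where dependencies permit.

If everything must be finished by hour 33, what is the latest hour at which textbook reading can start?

4

Note summarizing has no dependents, so it just needs to finish by hour 33. Starting by 33 − 2 = hour 31 achieves that.
Since note summarizing (must start by hour 31) depends on it, the practice exam must finish by hour 31. Backing off its 9-hour duration gives a latest start of hour 22.
Flashcard drill must finish before the practice exam (must start by hour 22, minus 1-hour gap → hour 21). With a 1-hour duration, flashcard drill must start by 21 − 1 = hour 20.
Since flashcard drill (must start by hour 20) depends on it, lecture review must finish by hour 20. Backing off its 7-hour duration gives a latest start of hour 13.
Nothing follows error review; the deadline of hour 33 is its only limit. It must start by 33 − 6 = hour 27.
To finish by hour 33, group study (duration 3) must start no later than hour 30.
Textbook reading has several dependents: lecture review (must start by hour 13); flashcard drill (must start by hour 20); error review (must start by hour 27); group study (must start by hour 30); note summarizing (must start by hour 31, minus 1-hour gap → hour 30). The earliest of those limits is hour 13, so textbook reading must start by 13 − 9 = hour 4.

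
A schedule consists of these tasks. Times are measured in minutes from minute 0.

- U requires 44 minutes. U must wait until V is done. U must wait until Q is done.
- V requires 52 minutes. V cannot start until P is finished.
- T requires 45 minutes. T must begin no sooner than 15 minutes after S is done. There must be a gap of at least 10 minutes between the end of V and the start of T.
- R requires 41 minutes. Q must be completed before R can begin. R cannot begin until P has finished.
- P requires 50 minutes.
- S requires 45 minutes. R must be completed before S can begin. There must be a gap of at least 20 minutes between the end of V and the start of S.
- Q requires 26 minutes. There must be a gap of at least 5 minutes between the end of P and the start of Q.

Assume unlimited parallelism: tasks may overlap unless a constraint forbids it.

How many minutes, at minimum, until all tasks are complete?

Nothing blocks P, so it runs from minute 0 to minute 50.
After P (finishes minute 50), V can start at minute 50 and finishes at minute 102.
Q waits on P (finishes minute 50, plus 5-minute gap → minute 55), so it starts at minute 55 and finishes at 55 + 26 = minute 81.
U cannot start until V (finishes minute 102); Q (finishes minute 81). The controlling bound is minute 102, so U finishes at 102 + 44 = minute 146.
R cannot start until Q (finishes minute 81); P (finishes minute 50). The controlling bound is minute 81, so R finishes at 81 + 41 = minute 122.
S cannot start until R (finishes minute 122); V (finishes minute 102, plus 20-minute gap → minute 122). The controlling bound is minute 122, so S finishes at 122 + 45 = minute 167.
T needs all of S (finishes minute 167, plus 15-minute gap → minute 182); V (finishes minute 102, plus 10-minute gap → minute 112). That puts its earliest start at minute 182; it finishes at 182 + 45 = minute 227.
All tasks are finished once the last one completes. Finish times: P at 50, Q at 81, R at 122, S at 167, T at 227, U at 146, V at 102. The latest is minute 227.

227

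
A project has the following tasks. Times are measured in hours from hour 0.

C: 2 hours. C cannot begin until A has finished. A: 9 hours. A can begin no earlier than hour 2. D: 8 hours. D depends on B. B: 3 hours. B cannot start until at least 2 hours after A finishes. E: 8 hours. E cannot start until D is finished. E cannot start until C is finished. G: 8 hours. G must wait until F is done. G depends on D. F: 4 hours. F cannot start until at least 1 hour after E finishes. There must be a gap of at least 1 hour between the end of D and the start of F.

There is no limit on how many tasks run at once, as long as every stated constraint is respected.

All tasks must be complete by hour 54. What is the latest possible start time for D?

G must finish by hour 54; it takes 8 hours, so it must start by 54 − 8 = hour 46.
F must finish before G (must start by hour 46). With a 4-hour duration, F must start by 46 − 4 = hour 42.
E has to be done before F (must start by hour 42, minus 1-hour gap → hour 41). That means finishing by hour 41, i.e. starting by 41 − 8 = hour 33.
D feeds E (must start by hour 33); F (must start by hour 42, minus 1-hour gap → hour 41); G (must start by hour 46). Taking the minimum, D must finish by hour 33 and start by 33 − 8 = hour 25.

25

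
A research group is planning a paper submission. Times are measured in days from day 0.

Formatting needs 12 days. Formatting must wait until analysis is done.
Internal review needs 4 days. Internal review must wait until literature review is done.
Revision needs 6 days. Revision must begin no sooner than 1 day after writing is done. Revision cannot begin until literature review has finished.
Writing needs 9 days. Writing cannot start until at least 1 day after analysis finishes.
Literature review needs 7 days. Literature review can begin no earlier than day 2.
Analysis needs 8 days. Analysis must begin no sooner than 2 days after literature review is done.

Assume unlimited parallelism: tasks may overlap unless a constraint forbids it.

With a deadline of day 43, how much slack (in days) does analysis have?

After its own release at day 2, literature review can start at day 2 and finishes at day 9.
Analysis waits on literature review (finishes day 9, plus 2-day gap → day 11), so it starts at day 11 and finishes at 11 + 8 = day 19.

Working backward from the deadline:
To finish by day 43, revision (duration 6) must start no later than day 37.
Since revision (must start by day 37, minus 1-day gap → day 36) depends on it, writing must finish by day 36. Backing off its 9-day duration gives a latest start of day 27.
Formatting must finish by day 43; it takes 12 days, so it must start by 43 − 12 = day 31.
Analysis feeds writing (must start by day 27, minus 1-day gap → day 26); formatting (must start by day 31). Taking the minimum, analysis must finish by day 26 and start by 26 − 8 = day 18.
So analysis can start as early as day 11 and as late as day 18, giving 18 − 11 = 7 days of slack.

7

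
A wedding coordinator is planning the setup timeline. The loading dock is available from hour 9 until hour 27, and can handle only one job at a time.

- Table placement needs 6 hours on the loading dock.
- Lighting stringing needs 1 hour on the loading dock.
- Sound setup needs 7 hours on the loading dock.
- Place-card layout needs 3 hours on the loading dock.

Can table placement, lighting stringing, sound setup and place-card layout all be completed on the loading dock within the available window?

The loading dock window is 27 − 9 = 18 hours.
Running back to back, the jobs need 6 + 1 + 7 + 3 = 17 hours on the loading dock.
Since 17 ≤ 18, they fit within the window.

Yes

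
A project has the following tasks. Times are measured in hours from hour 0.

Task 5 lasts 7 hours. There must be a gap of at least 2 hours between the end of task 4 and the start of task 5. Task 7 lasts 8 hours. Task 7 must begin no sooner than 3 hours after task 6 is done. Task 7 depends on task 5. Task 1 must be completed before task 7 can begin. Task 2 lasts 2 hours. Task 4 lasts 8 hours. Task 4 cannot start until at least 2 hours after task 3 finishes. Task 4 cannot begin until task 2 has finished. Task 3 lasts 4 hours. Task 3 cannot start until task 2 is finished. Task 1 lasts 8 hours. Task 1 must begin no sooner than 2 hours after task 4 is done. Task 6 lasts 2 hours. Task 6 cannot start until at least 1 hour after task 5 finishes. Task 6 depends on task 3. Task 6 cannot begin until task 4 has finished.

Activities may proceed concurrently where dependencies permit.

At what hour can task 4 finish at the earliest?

16

Task 2 can start immediately at hour 0; it finishes at hour 2.
Task 3 waits on task 2 (finishes hour 2), so it starts at hour 2 and finishes at 2 + 4 = hour 6.
Task 4 cannot start until task 3 (finishes hour 6, plus 2-hour gap → hour 8); task 2 (finishes hour 2). The controlling bound is hour 8, so task 4 finishes at 8 + 8 = hour 16.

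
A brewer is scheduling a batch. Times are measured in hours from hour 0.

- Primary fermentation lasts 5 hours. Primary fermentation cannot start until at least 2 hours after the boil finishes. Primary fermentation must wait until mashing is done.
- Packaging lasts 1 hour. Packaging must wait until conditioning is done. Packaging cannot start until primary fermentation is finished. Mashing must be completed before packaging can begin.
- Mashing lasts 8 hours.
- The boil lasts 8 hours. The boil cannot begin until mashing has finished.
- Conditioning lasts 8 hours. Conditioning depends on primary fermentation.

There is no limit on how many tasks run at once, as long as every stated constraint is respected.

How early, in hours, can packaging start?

Nothing blocks mashing, so it runs from hour 0 to hour 8.
The boil waits on mashing (finishes hour 8), so it starts at hour 8 and finishes at 8 + 8 = hour 16.
Primary fermentation needs all of the boil (finishes hour 16, plus 2-hour gap → hour 18); mashing (finishes hour 8). That puts its earliest start at hour 18; it finishes at 18 + 5 = hour 23.
Conditioning cannot begin until primary fermentation (finishes hour 23). It runs from hour 23 to 23 + 8 = hour 31.
Packaging waits on conditioning (finishes hour 31); primary fermentation (finishes hour 23); mashing (finishes hour 8). The latest of these is hour 31, which is the earliest packaging can start.

31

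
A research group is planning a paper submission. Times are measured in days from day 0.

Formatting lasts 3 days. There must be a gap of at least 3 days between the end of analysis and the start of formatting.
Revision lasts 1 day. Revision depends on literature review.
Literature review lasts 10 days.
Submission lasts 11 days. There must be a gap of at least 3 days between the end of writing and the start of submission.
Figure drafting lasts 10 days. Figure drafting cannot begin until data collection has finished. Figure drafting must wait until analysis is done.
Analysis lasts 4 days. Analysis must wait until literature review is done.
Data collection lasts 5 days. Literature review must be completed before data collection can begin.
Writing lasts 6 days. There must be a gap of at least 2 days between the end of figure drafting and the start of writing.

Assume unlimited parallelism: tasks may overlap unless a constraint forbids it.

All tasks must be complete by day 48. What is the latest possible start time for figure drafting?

Submission has no dependents, so it just needs to finish by day 48. Starting by 48 − 11 = day 37 achieves that.
Writing has to be done before submission (must start by day 37, minus 3-day gap → day 34). That means finishing by day 34, i.e. starting by 34 − 6 = day 28.
Figure drafting feeds into writing (must start by day 28, minus 2-day gap → day 26); so figure drafting must finish by day 26 and therefore start by day 16.

16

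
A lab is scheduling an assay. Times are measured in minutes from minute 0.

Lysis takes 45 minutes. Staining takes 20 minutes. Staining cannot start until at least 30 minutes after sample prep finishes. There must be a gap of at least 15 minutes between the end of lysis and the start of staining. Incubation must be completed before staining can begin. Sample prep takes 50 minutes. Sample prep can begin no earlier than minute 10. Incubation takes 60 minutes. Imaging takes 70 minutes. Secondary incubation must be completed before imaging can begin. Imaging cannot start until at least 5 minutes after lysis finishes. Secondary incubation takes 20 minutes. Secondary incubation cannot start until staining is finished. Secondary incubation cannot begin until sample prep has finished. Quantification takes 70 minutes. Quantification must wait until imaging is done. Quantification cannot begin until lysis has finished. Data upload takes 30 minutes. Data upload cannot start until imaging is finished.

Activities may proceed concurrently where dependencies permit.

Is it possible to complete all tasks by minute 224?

No

Nothing blocks incubation, so it runs from minute 0 to minute 60.
Nothing blocks lysis, so it runs from minute 0 to minute 45.
After its own release at minute 10, sample prep can start at minute 10 and finishes at minute 60.
For staining: sample prep (finishes minute 60, plus 30-minute gap → minute 90); lysis (finishes minute 45, plus 15-minute gap → minute 60); incubation (finishes minute 60). Taking the maximum gives a start of minute 90, and it finishes at 90 + 20 = minute 110.
Secondary incubation needs all of staining (finishes minute 110); sample prep (finishes minute 60). That puts its earliest start at minute 110; it finishes at 110 + 20 = minute 130.
Imaging needs all of secondary incubation (finishes minute 130); lysis (finishes minute 45, plus 5-minute gap → minute 50). That puts its earliest start at minute 130; it finishes at 130 + 70 = minute 200.
Data upload cannot begin until imaging (finishes minute 200). It runs from minute 200 to 200 + 30 = minute 230.
Quantification cannot start until imaging (finishes minute 200); lysis (finishes minute 45). The controlling bound is minute 200, so quantification finishes at 200 + 70 = minute 270.
The earliest everything can be done is minute 270, which is after the deadline of 224, so it is not possible.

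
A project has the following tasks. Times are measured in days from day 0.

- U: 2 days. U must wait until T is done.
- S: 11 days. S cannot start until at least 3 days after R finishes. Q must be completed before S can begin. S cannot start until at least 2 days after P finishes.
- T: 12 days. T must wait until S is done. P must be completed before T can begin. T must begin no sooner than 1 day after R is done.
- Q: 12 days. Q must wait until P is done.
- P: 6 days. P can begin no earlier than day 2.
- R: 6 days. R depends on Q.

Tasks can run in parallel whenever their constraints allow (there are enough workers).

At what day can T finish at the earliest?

52

After its own release at day 2, P can start at day 2 and finishes at day 8.
Q waits on P (finishes day 8), so it starts at day 8 and finishes at 8 + 12 = day 20.
R waits on Q (finishes day 20), so it starts at day 20 and finishes at 20 + 6 = day 26.
S has to wait for R (finishes day 26, plus 3-day gap → day 29); Q (finishes day 20); P (finishes day 8, plus 2-day gap → day 10). The latest of these is day 29, so S runs day 29 to 29 + 11 = day 40.
T cannot start until S (finishes day 40); P (finishes day 8); R (finishes day 26, plus 1-day gap → day 27). The controlling bound is day 40, so T finishes at 40 + 12 = day 52.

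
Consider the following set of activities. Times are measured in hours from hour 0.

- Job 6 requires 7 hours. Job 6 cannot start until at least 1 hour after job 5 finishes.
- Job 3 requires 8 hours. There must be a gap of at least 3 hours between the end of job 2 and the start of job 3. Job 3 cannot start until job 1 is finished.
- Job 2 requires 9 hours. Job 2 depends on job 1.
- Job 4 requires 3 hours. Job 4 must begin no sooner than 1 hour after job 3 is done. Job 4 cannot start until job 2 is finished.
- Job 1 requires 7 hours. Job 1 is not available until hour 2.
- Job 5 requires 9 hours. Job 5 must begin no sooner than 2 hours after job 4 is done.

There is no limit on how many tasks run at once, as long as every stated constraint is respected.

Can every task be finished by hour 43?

No

After its own release at hour 2, job 1 can start at hour 2 and finishes at hour 9.
After job 1 (finishes hour 9), job 2 can start at hour 9 and finishes at hour 18.
Job 3 needs all of job 2 (finishes hour 18, plus 3-hour gap → hour 21); job 1 (finishes hour 9). That puts its earliest start at hour 21; it finishes at 21 + 8 = hour 29.
For job 4: job 3 (finishes hour 29, plus 1-hour gap → hour 30); job 2 (finishes hour 18). Taking the maximum gives a start of hour 30, and it finishes at 30 + 3 = hour 33.
After job 4 (finishes hour 33, plus 2-hour gap → hour 35), job 5 can start at hour 35 and finishes at hour 44.
Job 6 waits on job 5 (finishes hour 44, plus 1-hour gap → hour 45), so it starts at hour 45 and finishes at 45 + 7 = hour 52.
The earliest everything can be done is hour 52, which is after the deadline of 43, so it is not possible.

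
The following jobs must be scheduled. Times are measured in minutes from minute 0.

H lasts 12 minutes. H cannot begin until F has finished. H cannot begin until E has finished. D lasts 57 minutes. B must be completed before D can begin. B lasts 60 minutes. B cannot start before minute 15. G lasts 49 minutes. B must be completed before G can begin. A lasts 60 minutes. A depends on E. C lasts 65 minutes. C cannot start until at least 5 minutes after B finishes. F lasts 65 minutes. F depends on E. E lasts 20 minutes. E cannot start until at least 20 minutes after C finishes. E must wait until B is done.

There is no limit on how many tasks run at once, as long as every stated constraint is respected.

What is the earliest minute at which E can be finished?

B waits on its own release at minute 15, so it starts at minute 15 and finishes at 15 + 60 = minute 75.
C cannot begin until B (finishes minute 75, plus 5-minute gap → minute 80). It runs from minute 80 to 80 + 65 = minute 145.
E needs all of C (finishes minute 145, plus 20-minute gap → minute 165); B (finishes minute 75). That puts its earliest start at minute 165; it finishes at 165 + 20 = minute 185.

185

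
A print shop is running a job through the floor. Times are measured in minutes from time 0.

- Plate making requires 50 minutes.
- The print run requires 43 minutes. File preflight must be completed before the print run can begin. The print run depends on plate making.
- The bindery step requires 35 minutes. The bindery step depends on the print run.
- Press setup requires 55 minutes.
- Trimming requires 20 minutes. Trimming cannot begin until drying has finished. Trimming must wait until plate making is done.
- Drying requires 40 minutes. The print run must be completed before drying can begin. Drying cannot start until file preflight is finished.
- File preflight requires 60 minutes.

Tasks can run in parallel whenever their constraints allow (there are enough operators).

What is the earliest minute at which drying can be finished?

Plate making can start immediately at minute 0; it finishes at minute 50.
Nothing blocks file preflight, so it runs from minute 0 to minute 60.
The print run needs all of file preflight (finishes minute 60); plate making (finishes minute 50). That puts its earliest start at minute 60; it finishes at 60 + 43 = minute 103.
Drying has to wait for the print run (finishes minute 103); file preflight (finishes minute 60). The latest of these is minute 103, so drying runs minute 103 to 103 + 40 = minute 143.

143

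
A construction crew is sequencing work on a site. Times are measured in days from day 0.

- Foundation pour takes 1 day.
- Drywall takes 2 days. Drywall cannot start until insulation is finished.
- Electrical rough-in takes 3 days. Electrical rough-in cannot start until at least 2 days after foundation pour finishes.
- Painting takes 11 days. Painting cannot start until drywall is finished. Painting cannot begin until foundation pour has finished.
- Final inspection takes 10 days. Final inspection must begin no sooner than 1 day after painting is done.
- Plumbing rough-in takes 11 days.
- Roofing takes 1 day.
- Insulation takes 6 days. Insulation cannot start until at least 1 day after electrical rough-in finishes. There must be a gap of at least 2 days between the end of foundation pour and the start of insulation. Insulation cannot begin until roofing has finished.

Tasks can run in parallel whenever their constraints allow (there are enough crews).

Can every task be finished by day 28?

No

Plumbing rough-in has no prerequisites, so it starts at day 0 and finishes at day 11.
Roofing has no prerequisites, so it starts at day 0 and finishes at day 1.
Foundation pour has no prerequisites, so it starts at day 0 and finishes at day 1.
After foundation pour (finishes day 1, plus 2-day gap → day 3), electrical rough-in can start at day 3 and finishes at day 6.
Insulation needs all of electrical rough-in (finishes day 6, plus 1-day gap → day 7); foundation pour (finishes day 1, plus 2-day gap → day 3); roofing (finishes day 1). That puts its earliest start at day 7; it finishes at 7 + 6 = day 13.
Drywall waits on insulation (finishes day 13), so it starts at day 13 and finishes at 13 + 2 = day 15.
Painting cannot start until drywall (finishes day 15); foundation pour (finishes day 1). The controlling bound is day 15, so painting finishes at 15 + 11 = day 26.
After painting (finishes day 26, plus 1-day gap → day 27), final inspection can start at day 27 and finishes at day 37.
The earliest everything can be done is day 37, which is after the deadline of 28, so it is not possible.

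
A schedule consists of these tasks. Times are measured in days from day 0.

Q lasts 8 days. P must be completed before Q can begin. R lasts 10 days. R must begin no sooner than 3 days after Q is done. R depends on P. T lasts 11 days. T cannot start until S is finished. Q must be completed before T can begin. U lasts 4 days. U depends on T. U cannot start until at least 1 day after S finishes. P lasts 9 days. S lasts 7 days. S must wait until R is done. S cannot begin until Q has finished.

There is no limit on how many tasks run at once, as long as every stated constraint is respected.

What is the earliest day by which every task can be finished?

52

P can start immediately at day 0; it finishes at day 9.
Q cannot begin until P (finishes day 9). It runs from day 9 to 9 + 8 = day 17.
R cannot start until Q (finishes day 17, plus 3-day gap → day 20); P (finishes day 9). The controlling bound is day 20, so R finishes at 20 + 10 = day 30.
S needs all of R (finishes day 30); Q (finishes day 17). That puts its earliest start at day 30; it finishes at 30 + 7 = day 37.
For T: S (finishes day 37); Q (finishes day 17). Taking the maximum gives a start of day 37, and it finishes at 37 + 11 = day 48.
U cannot start until T (finishes day 48); S (finishes day 37, plus 1-day gap → day 38). The controlling bound is day 48, so U finishes at 48 + 4 = day 52.
All tasks are finished once the last one completes. Finish times: P at 9, Q at 17, R at 30, S at 37, T at 48, U at 52. The latest is day 52.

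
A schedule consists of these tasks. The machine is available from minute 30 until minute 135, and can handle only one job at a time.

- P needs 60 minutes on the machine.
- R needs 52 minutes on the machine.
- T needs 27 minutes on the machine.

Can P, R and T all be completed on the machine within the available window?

The machine window is 135 − 30 = 105 minutes.
Running back to back, the jobs need 60 + 52 + 27 = 139 minutes on the machine.
Since 139 > 105, they cannot all fit.

No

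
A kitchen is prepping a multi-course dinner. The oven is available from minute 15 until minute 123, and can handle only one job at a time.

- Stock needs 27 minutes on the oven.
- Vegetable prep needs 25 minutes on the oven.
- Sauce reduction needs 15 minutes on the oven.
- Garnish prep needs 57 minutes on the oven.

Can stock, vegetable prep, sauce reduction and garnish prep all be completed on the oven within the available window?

No

The oven window is 123 − 15 = 108 minutes.
Running back to back, the jobs need 27 + 25 + 15 + 57 = 124 minutes on the oven.
Since 124 > 108, they cannot all fit.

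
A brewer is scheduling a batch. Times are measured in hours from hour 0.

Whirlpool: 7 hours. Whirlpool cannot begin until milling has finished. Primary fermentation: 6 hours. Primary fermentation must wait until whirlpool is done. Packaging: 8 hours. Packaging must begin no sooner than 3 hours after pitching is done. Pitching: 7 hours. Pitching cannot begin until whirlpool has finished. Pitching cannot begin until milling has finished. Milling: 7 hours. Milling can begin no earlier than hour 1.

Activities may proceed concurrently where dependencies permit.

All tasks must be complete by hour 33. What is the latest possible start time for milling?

1

Packaging must finish by hour 33; it takes 8 hours, so it must start by 33 − 8 = hour 25.
Pitching has to be done before packaging (must start by hour 25, minus 3-hour gap → hour 22). That means finishing by hour 22, i.e. starting by 22 − 7 = hour 15.
To finish by hour 33, primary fermentation (duration 6) must start no later than hour 27.
Whirlpool must finish in time for pitching (must start by hour 15); primary fermentation (must start by hour 27). The tightest is hour 15, so whirlpool must start by 15 − 7 = hour 8.
Milling feeds whirlpool (must start by hour 8); pitching (must start by hour 15). Taking the minimum, milling must finish by hour 8 and start by 8 − 7 = hour 1.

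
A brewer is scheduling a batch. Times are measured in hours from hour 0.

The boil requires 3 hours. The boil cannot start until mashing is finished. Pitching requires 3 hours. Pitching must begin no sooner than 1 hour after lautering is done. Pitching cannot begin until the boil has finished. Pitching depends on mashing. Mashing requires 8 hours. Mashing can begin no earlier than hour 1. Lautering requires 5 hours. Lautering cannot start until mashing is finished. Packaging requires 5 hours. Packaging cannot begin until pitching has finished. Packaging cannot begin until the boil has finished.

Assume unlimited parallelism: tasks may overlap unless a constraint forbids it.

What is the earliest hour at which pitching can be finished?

18

Mashing cannot begin until its own release at hour 1. It runs from hour 1 to 1 + 8 = hour 9.
The boil waits on mashing (finishes hour 9), so it starts at hour 9 and finishes at 9 + 3 = hour 12.
Lautering waits on mashing (finishes hour 9), so it starts at hour 9 and finishes at 9 + 5 = hour 14.
Pitching has to wait for lautering (finishes hour 14, plus 1-hour gap → hour 15); the boil (finishes hour 12); mashing (finishes hour 9). The latest of these is hour 15, so pitching runs hour 15 to 15 + 3 = hour 18.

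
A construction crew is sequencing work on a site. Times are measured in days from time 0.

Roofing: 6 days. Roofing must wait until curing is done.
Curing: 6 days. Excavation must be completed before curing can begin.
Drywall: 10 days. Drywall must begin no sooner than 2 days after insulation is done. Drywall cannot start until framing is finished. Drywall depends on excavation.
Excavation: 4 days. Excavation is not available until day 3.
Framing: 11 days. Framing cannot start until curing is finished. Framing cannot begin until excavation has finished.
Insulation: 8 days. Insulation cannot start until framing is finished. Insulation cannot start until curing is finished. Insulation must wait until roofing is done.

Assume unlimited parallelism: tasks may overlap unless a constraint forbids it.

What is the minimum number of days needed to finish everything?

44

After its own release at day 3, excavation can start at day 3 and finishes at day 7.
After excavation (finishes day 7), curing can start at day 7 and finishes at day 13.
Roofing waits on curing (finishes day 13), so it starts at day 13 and finishes at 13 + 6 = day 19.
Framing cannot start until curing (finishes day 13); excavation (finishes day 7). The controlling bound is day 13, so framing finishes at 13 + 11 = day 24.
For insulation: framing (finishes day 24); curing (finishes day 13); roofing (finishes day 19). Taking the maximum gives a start of day 24, and it finishes at 24 + 8 = day 32.
For drywall: insulation (finishes day 32, plus 2-day gap → day 34); framing (finishes day 24); excavation (finishes day 7). Taking the maximum gives a start of day 34, and it finishes at 34 + 10 = day 44.
All tasks are finished once the last one completes. Finish times: Excavation at 7, Curing at 13, Framing at 24, Roofing at 19, Insulation at 32, Drywall at 44. The latest is day 44.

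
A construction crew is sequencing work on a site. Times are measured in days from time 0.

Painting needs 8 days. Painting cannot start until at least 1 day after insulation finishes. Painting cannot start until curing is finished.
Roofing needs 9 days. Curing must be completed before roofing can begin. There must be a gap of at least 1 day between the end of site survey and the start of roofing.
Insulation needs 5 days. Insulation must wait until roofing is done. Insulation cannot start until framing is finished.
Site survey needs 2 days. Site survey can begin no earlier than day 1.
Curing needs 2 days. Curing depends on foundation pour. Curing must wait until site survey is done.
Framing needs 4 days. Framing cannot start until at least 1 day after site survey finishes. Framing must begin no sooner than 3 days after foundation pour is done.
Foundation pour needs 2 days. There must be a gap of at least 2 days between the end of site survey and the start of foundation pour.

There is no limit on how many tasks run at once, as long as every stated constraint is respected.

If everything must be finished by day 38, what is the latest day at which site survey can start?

Painting must finish by day 38; it takes 8 days, so it must start by 38 − 8 = day 30.
Insulation must finish before painting (must start by day 30, minus 1-day gap → day 29). With a 5-day duration, insulation must start by 29 − 5 = day 24.
Roofing has to be done before insulation (must start by day 24). That means finishing by day 24, i.e. starting by 24 − 9 = day 15.
Curing feeds roofing (must start by day 15); painting (must start by day 30). Taking the minimum, curing must finish by day 15 and start by 15 − 2 = day 13.
Framing must finish before insulation (must start by day 24). With a 4-day duration, framing must start by 24 − 4 = day 20.
Foundation pour feeds curing (must start by day 13); framing (must start by day 20, minus 3-day gap → day 17). Taking the minimum, foundation pour must finish by day 13 and start by 13 − 2 = day 11.
Site survey must finish in time for foundation pour (must start by day 11, minus 2-day gap → day 9); curing (must start by day 13); framing (must start by day 20, minus 1-day gap → day 19); roofing (must start by day 15, minus 1-day gap → day 14). The tightest is day 9, so site survey must start by 9 − 2 = day 7.

7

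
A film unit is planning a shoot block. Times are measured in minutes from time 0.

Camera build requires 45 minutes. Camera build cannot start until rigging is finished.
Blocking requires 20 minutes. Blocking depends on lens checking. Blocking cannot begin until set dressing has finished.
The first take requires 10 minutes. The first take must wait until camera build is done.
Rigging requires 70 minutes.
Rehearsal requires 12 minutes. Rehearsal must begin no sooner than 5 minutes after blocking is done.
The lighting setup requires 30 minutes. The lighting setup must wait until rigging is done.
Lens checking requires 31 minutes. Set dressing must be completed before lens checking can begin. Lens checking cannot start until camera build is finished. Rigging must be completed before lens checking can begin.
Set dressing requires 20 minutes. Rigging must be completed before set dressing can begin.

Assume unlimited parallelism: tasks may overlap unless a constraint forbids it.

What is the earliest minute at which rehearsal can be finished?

Rigging has no prerequisites, so it starts at minute 0 and finishes at minute 70.
Camera build waits on rigging (finishes minute 70), so it starts at minute 70 and finishes at 70 + 45 = minute 115.
Set dressing waits on rigging (finishes minute 70), so it starts at minute 70 and finishes at 70 + 20 = minute 90.
For lens checking: set dressing (finishes minute 90); camera build (finishes minute 115); rigging (finishes minute 70). Taking the maximum gives a start of minute 115, and it finishes at 115 + 31 = minute 146.
Blocking has to wait for lens checking (finishes minute 146); set dressing (finishes minute 90). The latest of these is minute 146, so blocking runs minute 146 to 146 + 20 = minute 166.
Rehearsal cannot begin until blocking (finishes minute 166, plus 5-minute gap → minute 171). It runs from minute 171 to 171 + 12 = minute 183.

183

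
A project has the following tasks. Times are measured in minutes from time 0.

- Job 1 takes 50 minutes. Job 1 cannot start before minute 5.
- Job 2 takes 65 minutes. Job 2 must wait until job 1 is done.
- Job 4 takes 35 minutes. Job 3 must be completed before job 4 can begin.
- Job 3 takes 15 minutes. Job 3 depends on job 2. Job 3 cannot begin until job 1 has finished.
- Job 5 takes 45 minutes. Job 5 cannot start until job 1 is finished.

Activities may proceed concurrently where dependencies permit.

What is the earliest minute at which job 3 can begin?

Job 1 waits on its own release at minute 5, so it starts at minute 5 and finishes at 5 + 50 = minute 55.
Job 2 cannot begin until job 1 (finishes minute 55). It runs from minute 55 to 55 + 65 = minute 120.
Job 3 waits on job 2 (finishes minute 120); job 1 (finishes minute 55). The latest of these is minute 120, which is the earliest job 3 can start.

120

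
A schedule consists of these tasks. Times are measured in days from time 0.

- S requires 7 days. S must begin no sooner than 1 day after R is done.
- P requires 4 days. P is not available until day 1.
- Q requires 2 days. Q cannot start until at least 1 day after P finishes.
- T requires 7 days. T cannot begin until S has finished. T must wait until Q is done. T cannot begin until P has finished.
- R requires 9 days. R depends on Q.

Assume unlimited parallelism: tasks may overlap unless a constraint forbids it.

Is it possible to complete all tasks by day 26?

No

After its own release at day 1, P can start at day 1 and finishes at day 5.
After P (finishes day 5, plus 1-day gap → day 6), Q can start at day 6 and finishes at day 8.
R cannot begin until Q (finishes day 8). It runs from day 8 to 8 + 9 = day 17.
S cannot begin until R (finishes day 17, plus 1-day gap → day 18). It runs from day 18 to 18 + 7 = day 25.
T cannot start until S (finishes day 25); Q (finishes day 8); P (finishes day 5). The controlling bound is day 25, so T finishes at 25 + 7 = day 32.
The earliest everything can be done is day 32, which is after the deadline of 26, so it is not possible.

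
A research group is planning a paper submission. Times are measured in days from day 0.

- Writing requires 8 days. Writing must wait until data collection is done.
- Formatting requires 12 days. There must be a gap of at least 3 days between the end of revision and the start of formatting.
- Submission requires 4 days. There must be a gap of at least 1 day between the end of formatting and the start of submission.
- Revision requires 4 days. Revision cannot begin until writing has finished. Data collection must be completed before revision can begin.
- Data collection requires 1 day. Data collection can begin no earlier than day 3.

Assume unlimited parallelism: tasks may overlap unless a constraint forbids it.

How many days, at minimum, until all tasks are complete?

Data collection cannot begin until its own release at day 3. It runs from day 3 to 3 + 1 = day 4.
Writing cannot begin until data collection (finishes day 4). It runs from day 4 to 4 + 8 = day 12.
Revision cannot start until writing (finishes day 12); data collection (finishes day 4). The controlling bound is day 12, so revision finishes at 12 + 4 = day 16.
After revision (finishes day 16, plus 3-day gap → day 19), formatting can start at day 19 and finishes at day 31.
Submission cannot begin until formatting (finishes day 31, plus 1-day gap → day 32). It runs from day 32 to 32 + 4 = day 36.
All tasks are finished once the last one completes. Finish times: Data collection at 4, Writing at 12, Revision at 16, Formatting at 31, Submission at 36. The latest is day 36.

36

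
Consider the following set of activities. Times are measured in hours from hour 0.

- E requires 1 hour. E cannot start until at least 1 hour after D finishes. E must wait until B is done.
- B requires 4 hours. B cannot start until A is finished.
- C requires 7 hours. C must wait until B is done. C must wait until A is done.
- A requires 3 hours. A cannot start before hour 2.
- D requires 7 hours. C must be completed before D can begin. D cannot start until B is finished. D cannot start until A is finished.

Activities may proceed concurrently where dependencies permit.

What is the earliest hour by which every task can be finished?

After its own release at hour 2, A can start at hour 2 and finishes at hour 5.
B waits on A (finishes hour 5), so it starts at hour 5 and finishes at 5 + 4 = hour 9.
C has to wait for B (finishes hour 9); A (finishes hour 5). The latest of these is hour 9, so C runs hour 9 to 9 + 7 = hour 16.
For D: C (finishes hour 16); B (finishes hour 9); A (finishes hour 5). Taking the maximum gives a start of hour 16, and it finishes at 16 + 7 = hour 23.
For E: D (finishes hour 23, plus 1-hour gap → hour 24); B (finishes hour 9). Taking the maximum gives a start of hour 24, and it finishes at 24 + 1 = hour 25.
All tasks are finished once the last one completes. Finish times: A at 5, B at 9, C at 16, D at 23, E at 25. The latest is hour 25.

25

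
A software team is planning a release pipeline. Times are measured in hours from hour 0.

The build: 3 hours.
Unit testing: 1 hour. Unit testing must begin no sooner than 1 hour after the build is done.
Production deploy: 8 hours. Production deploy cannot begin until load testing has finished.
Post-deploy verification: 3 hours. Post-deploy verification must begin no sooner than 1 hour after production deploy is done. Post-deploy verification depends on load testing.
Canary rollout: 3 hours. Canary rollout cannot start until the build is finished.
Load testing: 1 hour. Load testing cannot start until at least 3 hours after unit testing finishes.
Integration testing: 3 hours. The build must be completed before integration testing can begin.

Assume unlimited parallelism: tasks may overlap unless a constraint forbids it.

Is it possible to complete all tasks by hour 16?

The build has no prerequisites, so it starts at hour 0 and finishes at hour 3.
After the build (finishes hour 3), canary rollout can start at hour 3 and finishes at hour 6.
Integration testing waits on the build (finishes hour 3), so it starts at hour 3 and finishes at 3 + 3 = hour 6.
After the build (finishes hour 3, plus 1-hour gap → hour 4), unit testing can start at hour 4 and finishes at hour 5.
After unit testing (finishes hour 5, plus 3-hour gap → hour 8), load testing can start at hour 8 and finishes at hour 9.
Production deploy cannot begin until load testing (finishes hour 9). It runs from hour 9 to 9 + 8 = hour 17.
Post-deploy verification cannot start until production deploy (finishes hour 17, plus 1-hour gap → hour 18); load testing (finishes hour 9). The controlling bound is hour 18, so post-deploy verification finishes at 18 + 3 = hour 21.
The earliest everything can be done is hour 21, which is after the deadline of 16, so it is not possible.

No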